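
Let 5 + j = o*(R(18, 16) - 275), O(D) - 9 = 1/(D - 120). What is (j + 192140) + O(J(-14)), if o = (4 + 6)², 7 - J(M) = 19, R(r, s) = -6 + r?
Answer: 21891407/132 ≈ 1.6584e+5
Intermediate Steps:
J(M) = -12 (J(M) = 7 - 1*19 = 7 - 19 = -12)
o = 100 (o = 10² = 100)
O(D) = 9 + 1/(-120 + D) (O(D) = 9 + 1/(D - 120) = 9 + 1/(-120 + D))
j = -26305 (j = -5 + 100*((-6 + 18) - 275) = -5 + 100*(12 - 275) = -5 + 100*(-263) = -5 - 26300 = -26305)
(j + 192140) + O(J(-14)) = (-26305 + 192140) + (-1079 + 9*(-12))/(-120 - 12) = 165835 + (-1079 - 108)/(-132) = 165835 - 1/132*(-1187) = 165835 + 1187/132 = 21891407/132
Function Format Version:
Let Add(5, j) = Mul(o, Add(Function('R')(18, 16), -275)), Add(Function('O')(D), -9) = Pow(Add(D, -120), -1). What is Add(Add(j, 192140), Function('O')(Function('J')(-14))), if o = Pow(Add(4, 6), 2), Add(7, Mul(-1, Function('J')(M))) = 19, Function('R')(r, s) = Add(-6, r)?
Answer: Rational(21891407, 132) ≈ 1.6584e+5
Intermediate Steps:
Function('J')(M) = -12 (Function('J')(M) = Add(7, Mul(-1, 19)) = Add(7, -19) = -12)
o = 100 (o = Pow(10, 2) = 100)
Function('O')(D) = Add(9, Pow(Add(-120, D), -1)) (Function('O')(D) = Add(9, Pow(Add(D, -120), -1)) = Add(9, Pow(Add(-120, D), -1)))
j = -26305 (j = Add(-5, Mul(100, Add(Add(-6, 18), -275))) = Add(-5, Mul(100, Add(12, -275))) = Add(-5, Mul(100, -263)) = Add(-5, -26300) = -26305)
Add(Add(j, 192140), Function('O')(Function('J')(-14))) = Add(Add(-26305, 192140), Mul(Pow(Add(-120, -12), -1), Add(-1079, Mul(9, -12)))) = Add(165835, Mul(Pow(-132, -1), Add(-1079, -108))) = Add(165835, Mul(Rational(-1, 132), -1187)) = Add(165835, Rational(1187, 132)) = Rational(21891407, 132)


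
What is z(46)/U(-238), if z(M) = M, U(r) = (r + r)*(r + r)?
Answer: 23/113288 ≈ 0.00020302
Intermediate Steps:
U(r) = 4*r**2 (U(r) = (2*r)*(2*r) = 4*r**2)
z(46)/U(-238) = 46/((4*(-238)**2)) = 46/((4*56644)) = 46/226576 = 46*(1/226576) = 23/113288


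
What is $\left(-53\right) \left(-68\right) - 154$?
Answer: $3450$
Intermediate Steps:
$\left(-53\right) \left(-68\right) - 154 = 3604 - 154 = 3450$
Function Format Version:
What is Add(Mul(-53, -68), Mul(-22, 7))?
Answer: 3450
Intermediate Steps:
Add(Mul(-53, -68), Mul(-22, 7)) = Add(3604, -154) = 3450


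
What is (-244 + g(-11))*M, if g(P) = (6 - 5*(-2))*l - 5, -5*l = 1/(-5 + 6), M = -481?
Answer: 606541/5 ≈ 1.2131e+5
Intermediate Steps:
l = -⅕ (l = -1/(5*(-5 + 6)) = -⅕/1 = -⅕*1 = -⅕ ≈ -0.20000)
g(P) = -41/5 (g(P) = (6 - 5*(-2))*(-⅕) - 5 = (6 + 10)*(-⅕) - 5 = 16*(-⅕) - 5 = -16/5 - 5 = -41/5)
(-244 + g(-11))*M = (-244 - 41/5)*(-481) = -1261/5*(-481) = 606541/5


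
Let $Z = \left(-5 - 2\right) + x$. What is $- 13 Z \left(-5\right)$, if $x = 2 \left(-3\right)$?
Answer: $-845$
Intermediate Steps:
$x = -6$
$Z = -13$ ($Z = \left(-5 - 2\right) - 6 = -7 - 6 = -13$)
$- 13 Z \left(-5\right) = \left(-13\right) \left(-13\right) \left(-5\right) = 169 \left(-5\right) = -845$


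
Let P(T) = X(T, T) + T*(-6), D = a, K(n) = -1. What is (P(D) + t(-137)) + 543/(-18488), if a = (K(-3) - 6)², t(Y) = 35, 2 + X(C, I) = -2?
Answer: -4862887/18488 ≈ -263.03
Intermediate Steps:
X(C, I) = -4 (X(C, I) = -2 - 2 = -4)
a = 49 (a = (-1 - 6)² = (-7)² = 49)
D = 49
P(T) = -4 - 6*T (P(T) = -4 + T*(-6) = -4 - 6*T)
(P(D) + t(-137)) + 543/(-18488) = ((-4 - 6*49) + 35) + 543/(-18488) = ((-4 - 294) + 35) + 543*(-1/18488) = (-298 + 35) - 543/18488 = -263 - 543/18488 = -4862887/18488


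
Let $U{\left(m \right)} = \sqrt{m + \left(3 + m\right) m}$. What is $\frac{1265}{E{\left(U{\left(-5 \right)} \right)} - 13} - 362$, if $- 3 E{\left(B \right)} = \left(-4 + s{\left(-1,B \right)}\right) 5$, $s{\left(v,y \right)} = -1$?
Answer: $- \frac{8863}{14} \approx -633.07$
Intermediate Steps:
$U{\left(m \right)} = \sqrt{m + m \left(3 + m\right)}$
$E{\left(B \right)} = \frac{25}{3}$ ($E{\left(B \right)} = - \frac{\left(-4 - 1\right) 5}{3} = - \frac{\left(-5\right) 5}{3} = \left(- \frac{1}{3}\right) \left(-25\right) = \frac{25}{3}$)
$\frac{1265}{E{\left(U{\left(-5 \right)} \right)} - 13} - 362 = \frac{1265}{\frac{25}{3} - 13} - 362 = \frac{1265}{- \frac{14}{3}} - 362 = 1265 \left(- \frac{3}{14}\right) - 362 = - \frac{3795}{14} - 362 = - \frac{8863}{14}$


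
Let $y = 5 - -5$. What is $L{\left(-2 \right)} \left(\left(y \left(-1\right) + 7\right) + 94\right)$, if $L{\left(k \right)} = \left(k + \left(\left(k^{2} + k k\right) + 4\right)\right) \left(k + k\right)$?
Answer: $-3640$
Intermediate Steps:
$y = 10$ ($y = 5 + 5 = 10$)
$L{\left(k \right)} = 2 k \left(4 + k + 2 k^{2}\right)$ ($L{\left(k \right)} = \left(k + \left(\left(k^{2} + k^{2}\right) + 4\right)\right) 2 k = \left(k + \left(2 k^{2} + 4\right)\right) 2 k = \left(k + \left(4 + 2 k^{2}\right)\right) 2 k = \left(4 + k + 2 k^{2}\right) 2 k = 2 k \left(4 + k + 2 k^{2}\right)$)
$L{\left(-2 \right)} \left(\left(y \left(-1\right) + 7\right) + 94\right) = 2 \left(-2\right) \left(4 - 2 + 2 \left(-2\right)^{2}\right) \left(\left(10 \left(-1\right) + 7\right) + 94\right) = 2 \left(-2\right) \left(4 - 2 + 2 \cdot 4\right) \left(\left(-10 + 7\right) + 94\right) = 2 \left(-2\right) \left(4 - 2 + 8\right) \left(-3 + 94\right) = 2 \left(-2\right) 10 \cdot 91 = \left(-40\right) 91 = -3640$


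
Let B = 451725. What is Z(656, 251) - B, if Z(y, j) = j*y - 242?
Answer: -287311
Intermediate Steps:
Z(y, j) = -242 + j*y
Z(656, 251) - B = (-242 + 251*656) - 1*451725 = (-242 + 164656) - 451725 = 164414 - 451725 = -287311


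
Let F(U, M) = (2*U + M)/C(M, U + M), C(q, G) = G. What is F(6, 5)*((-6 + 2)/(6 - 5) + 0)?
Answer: -68/11 ≈ -6.1818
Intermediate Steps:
F(U, M) = (M + 2*U)/(M + U) (F(U, M) = (2*U + M)/(U + M) = (M + 2*U)/(M + U))
F(6, 5)*((-6 + 2)/(6 - 5) + 0) = ((5 + 2*6)/(5 + 6))*((-6 + 2)/(6 - 5) + 0) = ((5 + 12)/11)*(-4/1 + 0) = ((1/11)*17)*(-4*1 + 0) = 17*(-4 + 0)/11 = (17/11)*(-4) = -68/11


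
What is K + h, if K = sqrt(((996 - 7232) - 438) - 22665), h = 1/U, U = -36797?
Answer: -1/36797 + I*sqrt(29339) ≈ -2.7176e-5 + 171.29*I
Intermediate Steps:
h = -1/36797 (h = 1/(-36797) = -1/36797 ≈ -2.7176e-5)
K = I*sqrt(29339) (K = sqrt((-6236 - 438) - 22665) = sqrt(-6674 - 22665) = sqrt(-29339) = I*sqrt(29339) ≈ 171.29*I)
K + h = I*sqrt(29339) - 1/36797 = -1/36797 + I*sqrt(29339)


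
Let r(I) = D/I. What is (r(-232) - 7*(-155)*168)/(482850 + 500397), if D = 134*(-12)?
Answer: 1762107/9504721 ≈ 0.18539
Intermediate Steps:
D = -1608
r(I) = -1608/I
(r(-232) - 7*(-155)*168)/(482850 + 500397) = (-1608/(-232) - 7*(-155)*168)/(482850 + 500397) = (-1608*(-1/232) + 1085*168)/983247 = (201/29 + 182280)*(1/983247) = (5286321/29)*(1/983247) = 1762107/9504721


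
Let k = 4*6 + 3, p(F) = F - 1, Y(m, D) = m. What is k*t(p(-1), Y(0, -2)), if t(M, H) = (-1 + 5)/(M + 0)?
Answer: -54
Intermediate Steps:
p(F) = -1 + F
t(M, H) = 4/M
k = 27 (k = 24 + 3 = 27)
k*t(p(-1), Y(0, -2)) = 27*(4/(-1 - 1)) = 27*(4/(-2)) = 27*(4*(-1/2)) = 27*(-2) = -54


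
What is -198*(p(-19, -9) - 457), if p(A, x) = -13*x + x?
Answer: 69102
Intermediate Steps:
p(A, x) = -12*x
-198*(p(-19, -9) - 457) = -198*(-12*(-9) - 457) = -198*(108 - 457) = -198*(-349) = 69102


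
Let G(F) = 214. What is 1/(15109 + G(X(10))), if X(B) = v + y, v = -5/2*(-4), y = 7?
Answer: 1/15323 ≈ 6.5261e-5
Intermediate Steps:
v = 10 (v = -5*½*(-4) = -5/2*(-4) = 10)
X(B) = 17 (X(B) = 10 + 7 = 17)
1/(15109 + G(X(10))) = 1/(15109 + 214) = 1/15323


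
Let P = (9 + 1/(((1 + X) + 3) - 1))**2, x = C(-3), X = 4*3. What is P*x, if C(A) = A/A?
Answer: 18496/225 ≈ 82.204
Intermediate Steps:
X = 12
C(A) = 1
x = 1
P = 18496/225 (P = (9 + 1/(((1 + 12) + 3) - 1))**2 = (9 + 1/((13 + 3) - 1))**2 = (9 + 1/(16 - 1))**2 = (9 + 1/15)**2 = (136/15)**2 = 18496/225 ≈ 82.204)
P*x = (18496/225)*1 = 18496/225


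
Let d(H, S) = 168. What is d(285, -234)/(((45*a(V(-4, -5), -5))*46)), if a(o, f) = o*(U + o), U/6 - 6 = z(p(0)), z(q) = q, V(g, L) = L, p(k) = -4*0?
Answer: -28/53475 ≈ -0.00052361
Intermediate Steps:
p(k) = 0
U = 36 (U = 36 + 6*0 = 36 + 0 = 36)
a(o, f) = o*(36 + o)
d(285, -234)/(((45*a(V(-4, -5), -5))*46)) = 168/(((45*(-5*(36 - 5)))*46)) = 168/(((45*(-5*31))*46)) = 168/(((45*(-155))*46)) = 168/((-6975*46)) = 168/(-320850) = 168*(-1/320850) = -28/53475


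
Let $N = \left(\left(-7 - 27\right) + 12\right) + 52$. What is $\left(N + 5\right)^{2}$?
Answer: $1225$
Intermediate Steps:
$N = 30$ ($N = \left(\left(-7 - 27\right) + 12\right) + 52 = \left(-34 + 12\right) + 52 = -22 + 52 = 30$)
$\left(N + 5\right)^{2} = \left(30 + 5\right)^{2} = 35^{2} = 1225$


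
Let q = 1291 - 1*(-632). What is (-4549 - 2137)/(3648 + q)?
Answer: -6686/5571 ≈ -1.2001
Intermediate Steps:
q = 1923 (q = 1291 + 632 = 1923)
(-4549 - 2137)/(3648 + q) = (-4549 - 2137)/(3648 + 1923) = -6686/5571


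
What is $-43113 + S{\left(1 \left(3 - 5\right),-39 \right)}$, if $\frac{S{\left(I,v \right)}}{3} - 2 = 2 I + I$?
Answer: $-43125$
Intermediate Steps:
$S{\left(I,v \right)} = 6 + 9 I$ ($S{\left(I,v \right)} = 6 + 3 \left(2 I + I\right) = 6 + 3 \cdot 3 I = 6 + 9 I$)
$-43113 + S{\left(1 \left(3 - 5\right),-39 \right)} = -43113 + \left(6 + 9 \cdot 1 \left(3 - 5\right)\right) = -43113 + \left(6 + 9 \cdot 1 \left(-2\right)\right) = -43113 + \left(6 + 9 \left(-2\right)\right) = -43113 + \left(6 - 18\right) = -43113 - 12 = -43125$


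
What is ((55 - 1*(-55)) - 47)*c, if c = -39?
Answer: -2457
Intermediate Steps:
((55 - 1*(-55)) - 47)*c = ((55 - 1*(-55)) - 47)*(-39) = ((55 + 55) - 47)*(-39) = (110 - 47)*(-39) = 63*(-39) = -2457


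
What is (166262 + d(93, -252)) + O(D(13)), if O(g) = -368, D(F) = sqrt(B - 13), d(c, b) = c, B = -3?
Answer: 165987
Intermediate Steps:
D(F) = 4*I (D(F) = sqrt(-3 - 13) = sqrt(-16) = 4*I)
(166262 + d(93, -252)) + O(D(13)) = (166262 + 93) - 368 = 166355 - 368 = 165987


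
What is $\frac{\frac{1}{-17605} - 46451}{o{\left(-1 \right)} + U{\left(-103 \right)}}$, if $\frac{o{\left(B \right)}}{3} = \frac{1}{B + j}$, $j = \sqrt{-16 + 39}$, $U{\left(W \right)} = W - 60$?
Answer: $\frac{2930069394048}{10273063255} + \frac{2453309568 \sqrt{23}}{10273063255} \approx 286.36$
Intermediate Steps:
$U{\left(W \right)} = -60 + W$
$j = \sqrt{23} \approx 4.7958$
$o{\left(B \right)} = \frac{3}{B + \sqrt{23}}$
$\frac{\frac{1}{-17605} - 46451}{o{\left(-1 \right)} + U{\left(-103 \right)}} = \frac{\frac{1}{-17605} - 46451}{\frac{3}{-1 + \sqrt{23}} - 163} = \frac{- \frac{1}{17605} - 46451}{\frac{3}{-1 + \sqrt{23}} - 163} = - \frac{817769856}{17605 \left(-163 + \frac{3}{-1 + \sqrt{23}}\right)}$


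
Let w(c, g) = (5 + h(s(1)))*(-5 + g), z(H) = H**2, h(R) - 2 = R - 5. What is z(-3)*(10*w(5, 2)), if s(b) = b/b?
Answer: -810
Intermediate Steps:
s(b) = 1
h(R) = -3 + R (h(R) = 2 + (R - 5) = 2 + (-5 + R) = -3 + R)
w(c, g) = -15 + 3*g (w(c, g) = (5 + (-3 + 1))*(-5 + g) = (5 - 2)*(-5 + g) = 3*(-5 + g) = -15 + 3*g)
z(-3)*(10*w(5, 2)) = (-3)**2*(10*(-15 + 3*2)) = 9*(10*(-15 + 6)) = 9*(10*(-9)) = 9*(-90) = -810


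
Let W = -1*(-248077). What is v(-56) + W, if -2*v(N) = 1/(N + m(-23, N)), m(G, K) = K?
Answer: 55569249/224 ≈ 2.4808e+5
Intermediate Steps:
W = 248077
v(N) = -1/(4*N) (v(N) = -1/(2*(N + N)) = -1/(2*N)/2 = -1/(4*N))
v(-56) + W = -¼/(-56) + 248077 = -¼*(-1/56) + 248077 = 1/224 + 248077 = 55569249/224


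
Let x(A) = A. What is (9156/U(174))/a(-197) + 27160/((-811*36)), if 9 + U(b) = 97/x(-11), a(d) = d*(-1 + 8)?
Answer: -39289367/70457247 ≈ -0.55763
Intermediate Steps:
a(d) = 7*d (a(d) = d*7 = 7*d)
U(b) = -196/11 (U(b) = -9 + 97/(-11) = -9 + 97*(-1/11) = -9 - 97/11 = -196/11)
(9156/U(174))/a(-197) + 27160/((-811*36)) = (9156/(-196/11))/((7*(-197))) + 27160/((-811*36)) = (9156*(-11/196))/(-1379) + 27160/(-29196) = -3597/7*(-1/1379) + 27160*(-1/29196) = 3597/9653 - 6790/7299 = -39289367/70457247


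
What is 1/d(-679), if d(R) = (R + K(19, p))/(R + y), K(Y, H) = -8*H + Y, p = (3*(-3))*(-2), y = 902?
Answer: -223/804 ≈ -0.27736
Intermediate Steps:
p = 18 (p = -9*(-2) = 18)
K(Y, H) = Y - 8*H
d(R) = (-125 + R)/(902 + R) (d(R) = (R + (19 - 8*18))/(R + 902) = (R + (19 - 144))/(902 + R) = (R - 125)/(902 + R) = (-125 + R)/(902 + R))
1/d(-679) = 1/((-125 - 679)/(902 - 679)) = 1/(-804/223) = -223/804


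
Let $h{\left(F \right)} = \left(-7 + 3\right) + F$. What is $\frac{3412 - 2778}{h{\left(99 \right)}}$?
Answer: $\frac{634}{95} \approx 6.6737$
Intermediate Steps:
$h{\left(F \right)} = -4 + F$
$\frac{3412 - 2778}{h{\left(99 \right)}} = \frac{3412 - 2778}{-4 + 99} = \frac{634}{95}$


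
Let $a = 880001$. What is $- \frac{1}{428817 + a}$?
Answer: $- \frac{1}{1308818} \approx -7.6405 \cdot 10^{-7}$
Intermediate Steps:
$- \frac{1}{428817 + a} = - \frac{1}{428817 + 880001} = - \frac{1}{1308818}$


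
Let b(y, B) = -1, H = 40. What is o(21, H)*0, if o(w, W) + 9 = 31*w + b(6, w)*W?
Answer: 0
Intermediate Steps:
o(w, W) = -9 - W + 31*w (o(w, W) = -9 + (31*w - W) = -9 + (-W + 31*w) = -9 - W + 31*w)
o(21, H)*0 = (-9 - 1*40 + 31*21)*0 = (-9 - 40 + 651)*0 = 602*0 = 0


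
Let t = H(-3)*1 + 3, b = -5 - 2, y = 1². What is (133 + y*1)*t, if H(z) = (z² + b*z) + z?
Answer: 4020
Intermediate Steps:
y = 1
b = -7
H(z) = z² - 6*z (H(z) = (z² - 7*z) + z = z² - 6*z)
t = 30 (t = -3*(-6 - 3)*1 + 3 = -3*(-9)*1 + 3 = 27*1 + 3 = 27 + 3 = 30)
(133 + y*1)*t = (133 + 1*1)*30 = (133 + 1)*30 = 134*30 = 4020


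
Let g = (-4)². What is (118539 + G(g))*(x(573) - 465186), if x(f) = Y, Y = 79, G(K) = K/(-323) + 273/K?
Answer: -284969884504825/5168 ≈ -5.5141e+10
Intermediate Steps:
g = 16
G(K) = 273/K - K/323 (G(K) = K*(-1/323) + 273/K = -K/323 + 273/K = 273/K - K/323)
x(f) = 79
(118539 + G(g))*(x(573) - 465186) = (118539 + (273/16 - 1/323*16))*(79 - 465186) = (118539 + (273*(1/16) - 16/323))*(-465107) = (118539 + (273/16 - 16/323))*(-465107) = (118539 + 87923/5168)*(-465107) = (612697475/5168)*(-465107) = -284969884504825/5168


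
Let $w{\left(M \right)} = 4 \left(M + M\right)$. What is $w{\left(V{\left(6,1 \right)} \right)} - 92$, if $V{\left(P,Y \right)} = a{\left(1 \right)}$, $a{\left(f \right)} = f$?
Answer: $-84$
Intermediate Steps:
$V{\left(P,Y \right)} = 1$
$w{\left(M \right)} = 8 M$ ($w{\left(M \right)} = 4 \cdot 2 M = 8 M$)
$w{\left(V{\left(6,1 \right)} \right)} - 92 = 8 \cdot 1 - 92 = 8 - 92 = -84$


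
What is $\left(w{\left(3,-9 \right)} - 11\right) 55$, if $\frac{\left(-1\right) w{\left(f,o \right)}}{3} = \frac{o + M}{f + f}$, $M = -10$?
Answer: $- \frac{165}{2} \approx -82.5$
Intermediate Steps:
$w{\left(f,o \right)} = - \frac{3 \left(-10 + o\right)}{2 f}$ ($w{\left(f,o \right)} = - 3 \frac{o - 10}{f + f} = - 3 \frac{-10 + o}{2 f} = - \frac{3 \left(-10 + o\right)}{2 f}$)
$\left(w{\left(3,-9 \right)} - 11\right) 55 = \left(\frac{3 \left(10 - -9\right)}{2 \cdot 3} - 11\right) 55 = \left(\frac{3}{2} \cdot \frac{1}{3} \left(10 + 9\right) - 11\right) 55 = \left(\frac{3}{2} \cdot \frac{1}{3} \cdot 19 - 11\right) 55 = \left(\frac{19}{2} - 11\right) 55 = \left(- \frac{3}{2}\right) 55 = - \frac{165}{2}$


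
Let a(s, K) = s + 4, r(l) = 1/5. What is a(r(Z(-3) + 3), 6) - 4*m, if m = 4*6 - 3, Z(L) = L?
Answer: -399/5 ≈ -79.800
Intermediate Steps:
r(l) = ⅕
a(s, K) = 4 + s
m = 21 (m = 24 - 3 = 21)
a(r(Z(-3) + 3), 6) - 4*m = (4 + ⅕) - 4*21 = 21/5 - 84 = -399/5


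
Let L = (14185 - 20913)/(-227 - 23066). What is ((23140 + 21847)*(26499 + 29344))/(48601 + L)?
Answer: 58516885192013/1132069821 ≈ 51690.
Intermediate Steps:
L = 6728/23293 (L = -6728/(-23293) = -6728*(-1/23293) = 6728/23293 ≈ 0.28884)
((23140 + 21847)*(26499 + 29344))/(48601 + L) = ((23140 + 21847)*(26499 + 29344))/(48601 + 6728/23293) = (44987*55843)/(1132069821/23293) = 2512209041*(23293/1132069821) = 58516885192013/1132069821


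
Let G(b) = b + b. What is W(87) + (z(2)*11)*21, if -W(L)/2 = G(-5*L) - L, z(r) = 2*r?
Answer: 2838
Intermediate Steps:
G(b) = 2*b
W(L) = 22*L (W(L) = -2*(2*(-5*L) - L) = -2*(-10*L - L) = -(-22)*L = 22*L)
W(87) + (z(2)*11)*21 = 22*87 + ((2*2)*11)*21 = 1914 + (4*11)*21 = 1914 + 44*21 = 1914 + 924 = 2838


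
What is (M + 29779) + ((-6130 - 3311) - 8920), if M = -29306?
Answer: -17888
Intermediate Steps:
(M + 29779) + ((-6130 - 3311) - 8920) = (-29306 + 29779) + ((-6130 - 3311) - 8920) = 473 + (-9441 - 8920) = 473 - 18361 = -17888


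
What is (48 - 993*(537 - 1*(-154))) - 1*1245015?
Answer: -1931130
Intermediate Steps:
(48 - 993*(537 - 1*(-154))) - 1*1245015 = (48 - 993*(537 + 154)) - 1245015 = (48 - 993*691) - 1245015 = (48 - 686163) - 1245015 = -686115 - 1245015 = -1931130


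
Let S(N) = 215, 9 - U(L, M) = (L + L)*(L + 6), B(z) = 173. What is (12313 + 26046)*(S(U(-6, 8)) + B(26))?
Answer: 14883292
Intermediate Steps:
U(L, M) = 9 - 2*L*(6 + L) (U(L, M) = 9 - (L + L)*(L + 6) = 9 - 2*L*(6 + L))
(12313 + 26046)*(S(U(-6, 8)) + B(26)) = (12313 + 26046)*(215 + 173) = 38359*388 = 14883292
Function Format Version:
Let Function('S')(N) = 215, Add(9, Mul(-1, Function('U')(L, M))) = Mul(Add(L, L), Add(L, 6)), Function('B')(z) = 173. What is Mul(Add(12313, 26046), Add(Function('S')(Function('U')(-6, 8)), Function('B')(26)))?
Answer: 14883292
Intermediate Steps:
Function('U')(L, M) = Add(9, Mul(-2, L, Add(6, L))) (Function('U')(L, M) = Add(9, Mul(-1, Mul(Add(L, L), Add(L, 6)))) = Add(9, Mul(-1, Mul(Mul(2, L), Add(6, L)))) = Add(9, Mul(-1, Mul(2, L, Add(6, L)))) = Add(9, Mul(-2, L, Add(6, L))))
Mul(Add(12313, 26046), Add(Function('S')(Function('U')(-6, 8)), Function('B')(26))) = Mul(Add(12313, 26046), Add(215, 173)) = Mul(38359, 388) = 14883292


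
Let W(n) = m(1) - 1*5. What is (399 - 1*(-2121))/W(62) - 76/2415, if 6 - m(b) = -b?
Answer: 3042824/2415 ≈ 1260.0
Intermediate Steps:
m(b) = 6 + b (m(b) = 6 - (-1)*b = 6 + b)
W(n) = 2 (W(n) = (6 + 1) - 1*5 = 7 - 5 = 2)
(399 - 1*(-2121))/W(62) - 76/2415 = (399 - 1*(-2121))/2 - 76/2415 = (399 + 2121)*(½) - 76*1/2415 = 2520*(½) - 76/2415 = 1260 - 76/2415 = 3042824/2415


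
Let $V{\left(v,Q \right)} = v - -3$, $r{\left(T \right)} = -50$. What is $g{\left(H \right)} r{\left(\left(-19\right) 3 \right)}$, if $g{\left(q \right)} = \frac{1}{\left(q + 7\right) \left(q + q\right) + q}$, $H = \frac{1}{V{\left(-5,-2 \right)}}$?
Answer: $\frac{50}{7} \approx 7.1429$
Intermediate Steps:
$V{\left(v,Q \right)} = 3 + v$ ($V{\left(v,Q \right)} = v + 3 = 3 + v$)
$H = - \frac{1}{2}$ ($H = \frac{1}{3 - 5} = \frac{1}{-2} = - \frac{1}{2} \approx -0.5$)
$g{\left(q \right)} = \frac{1}{q + 2 q \left(7 + q\right)}$ ($g{\left(q \right)} = \frac{1}{\left(7 + q\right) 2 q + q} = \frac{1}{2 q \left(7 + q\right) + q} = \frac{1}{q + 2 q \left(7 + q\right)}$)
$g{\left(H \right)} r{\left(\left(-19\right) 3 \right)} = \frac{1}{\left(- \frac{1}{2}\right) \left(15 + 2 \left(- \frac{1}{2}\right)\right)} \left(-50\right) = - \frac{2}{15 - 1} \left(-50\right) = - \frac{2}{14} \left(-50\right) = \left(-2\right) \frac{1}{14} \left(-50\right) = \left(- \frac{1}{7}\right) \left(-50\right) = \frac{50}{7}$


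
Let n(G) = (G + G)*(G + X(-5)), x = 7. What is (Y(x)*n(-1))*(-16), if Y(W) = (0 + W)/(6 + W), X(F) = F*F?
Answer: 5376/13 ≈ 413.54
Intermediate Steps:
X(F) = F²
Y(W) = W/(6 + W)
n(G) = 2*G*(25 + G) (n(G) = (G + G)*(G + (-5)²) = (2*G)*(G + 25) = (2*G)*(25 + G) = 2*G*(25 + G))
(Y(x)*n(-1))*(-16) = ((7/(6 + 7))*(2*(-1)*(25 - 1)))*(-16) = ((7/13)*(2*(-1)*24))*(-16) = ((7*(1/13))*(-48))*(-16) = ((7/13)*(-48))*(-16) = -336/13*(-16) = 5376/13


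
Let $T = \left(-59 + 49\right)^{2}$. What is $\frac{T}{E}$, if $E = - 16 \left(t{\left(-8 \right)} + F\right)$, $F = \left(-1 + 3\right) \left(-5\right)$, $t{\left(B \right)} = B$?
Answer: $\frac{25}{72} \approx 0.34722$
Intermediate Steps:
$F = -10$ ($F = 2 \left(-5\right) = -10$)
$E = 288$ ($E = - 16 \left(-8 - 10\right) = \left(-16\right) \left(-18\right) = 288$)
$T = 100$ ($T = \left(-10\right)^{2} = 100$)
$\frac{T}{E} = \frac{100}{288} = 100 \cdot \frac{1}{288} = \frac{25}{72}$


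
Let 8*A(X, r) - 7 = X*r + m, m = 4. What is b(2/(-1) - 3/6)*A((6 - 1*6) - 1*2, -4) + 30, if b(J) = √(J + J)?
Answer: 30 + 19*I*√5/8 ≈ 30.0 + 5.3107*I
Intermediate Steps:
b(J) = √2*√J (b(J) = √(2*J) = √2*√J)
A(X, r) = 11/8 + X*r/8 (A(X, r) = 7/8 + (X*r + 4)/8 = 7/8 + (4 + X*r)/8 = 7/8 + (½ + X*r/8) = 11/8 + X*r/8)
b(2/(-1) - 3/6)*A((6 - 1*6) - 1*2, -4) + 30 = (√2*√(2/(-1) - 3/6))*(11/8 + (⅛)*((6 - 1*6) - 1*2)*(-4)) + 30 = (√2*√(2*(-1) - 3*⅙))*(11/8 + (⅛)*((6 - 6) - 2)*(-4)) + 30 = (√2*√(-2 - ½))*(11/8 + (⅛)*(0 - 2)*(-4)) + 30 = (√2*√(-5/2))*(11/8 + (⅛)*(-2)*(-4)) + 30 = (√2*(I*√10/2))*(11/8 + 1) + 30 = (I*√5)*(19/8) + 30 = 19*I*√5/8 + 30 = 30 + 19*I*√5/8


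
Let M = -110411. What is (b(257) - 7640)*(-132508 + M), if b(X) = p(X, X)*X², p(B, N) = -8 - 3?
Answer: 178346028501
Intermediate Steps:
p(B, N) = -11
b(X) = -11*X²
(b(257) - 7640)*(-132508 + M) = (-11*257² - 7640)*(-132508 - 110411) = (-11*66049 - 7640)*(-242919) = (-726539 - 7640)*(-242919) = -734179*(-242919) = 178346028501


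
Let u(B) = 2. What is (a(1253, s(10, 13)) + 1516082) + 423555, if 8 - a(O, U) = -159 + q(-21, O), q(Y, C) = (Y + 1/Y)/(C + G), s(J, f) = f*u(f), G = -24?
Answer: 50064401878/25809 ≈ 1.9398e+6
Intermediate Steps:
s(J, f) = 2*f (s(J, f) = f*2 = 2*f)
q(Y, C) = (Y + 1/Y)/(-24 + C) (q(Y, C) = (Y + 1/Y)/(C - 24) = (Y + 1/Y)/(-24 + C))
a(O, U) = 167 + 442/(21*(-24 + O)) (a(O, U) = 8 - (-159 + (1 + (-21)²)/((-21)*(-24 + O))) = 8 - (-159 - (1 + 441)/(21*(-24 + O))) = 8 - (-159 - 1/21*442/(-24 + O)) = 8 - (-159 - 442/(21*(-24 + O))) = 8 + (159 + 442/(21*(-24 + O))) = 167 + 442/(21*(-24 + O)))
(a(1253, s(10, 13)) + 1516082) + 423555 = ((-83726 + 3507*1253)/(21*(-24 + 1253)) + 1516082) + 423555 = ((1/21)*(-83726 + 4394271)/1229 + 1516082) + 423555 = ((1/21)*(1/1229)*4310545 + 1516082) + 423555 = (4310545/25809 + 1516082) + 423555 = 39132870883/25809 + 423555 = 50064401878/25809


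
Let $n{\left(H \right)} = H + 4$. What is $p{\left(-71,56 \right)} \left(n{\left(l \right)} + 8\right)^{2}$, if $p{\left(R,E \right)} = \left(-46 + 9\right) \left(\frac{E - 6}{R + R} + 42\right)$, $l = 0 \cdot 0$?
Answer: $- \frac{15754896}{71} \approx -2.219 \cdot 10^{5}$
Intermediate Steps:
$l = 0$
$n{\left(H \right)} = 4 + H$
$p{\left(R,E \right)} = -1554 - \frac{37 \left(-6 + E\right)}{2 R}$ ($p{\left(R,E \right)} = - 37 \left(\frac{-6 + E}{2 R} + 42\right) = - 37 \left(42 + \frac{-6 + E}{2 R}\right) = -1554 - \frac{37 \left(-6 + E\right)}{2 R}$)
$p{\left(-71,56 \right)} \left(n{\left(l \right)} + 8\right)^{2} = \frac{37 \left(6 - 56 - -5964\right)}{2 \left(-71\right)} \left(\left(4 + 0\right) + 8\right)^{2} = \frac{37}{2} \left(- \frac{1}{71}\right) \left(6 - 56 + 5964\right) \left(4 + 8\right)^{2} = \frac{37}{2} \left(- \frac{1}{71}\right) 5914 \cdot 12^{2} = \left(- \frac{109409}{71}\right) 144 = - \frac{15754896}{71}$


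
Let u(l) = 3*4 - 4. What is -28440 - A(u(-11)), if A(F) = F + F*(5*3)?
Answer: -28568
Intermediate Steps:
u(l) = 8 (u(l) = 12 - 4 = 8)
A(F) = 16*F (A(F) = F + F*15 = F + 15*F = 16*F)
-28440 - A(u(-11)) = -28440 - 16*8 = -28440 - 1*128 = -28440 - 128 = -28568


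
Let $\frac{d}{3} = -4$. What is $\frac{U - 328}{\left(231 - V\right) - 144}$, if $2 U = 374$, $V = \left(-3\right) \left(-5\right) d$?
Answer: $- \frac{47}{89} \approx -0.52809$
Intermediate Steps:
$d = -12$ ($d = 3 \left(-4\right) = -12$)
$V = -180$ ($V = \left(-3\right) \left(-5\right) \left(-12\right) = 15 \left(-12\right) = -180$)
$U = 187$ ($U = \frac{1}{2} \cdot 374 = 187$)
$\frac{U - 328}{\left(231 - V\right) - 144} = \frac{187 - 328}{\left(231 - -180\right) - 144} = - \frac{141}{\left(231 + 180\right) - 144} = - \frac{141}{411 - 144} = - \frac{141}{267} = \left(-141\right) \frac{1}{267} = - \frac{47}{89}$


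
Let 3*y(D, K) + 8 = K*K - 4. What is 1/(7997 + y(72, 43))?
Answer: 3/25828 ≈ 0.00011615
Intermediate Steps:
y(D, K) = -4 + K**2/3 (y(D, K) = -8/3 + (K*K - 4)/3 = -8/3 + (K**2 - 4)/3 = -8/3 + (-4 + K**2)/3 = -8/3 + (-4/3 + K**2/3) = -4 + K**2/3)
1/(7997 + y(72, 43)) = 1/(7997 + (-4 + (1/3)*43**2)) = 1/(7997 + (-4 + (1/3)*1849)) = 1/(7997 + (-4 + 1849/3)) = 1/(7997 + 1837/3) = 1/(25828/3) = 3/25828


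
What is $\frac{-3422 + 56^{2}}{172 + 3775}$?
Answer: $- \frac{286}{3947} \approx -0.07246$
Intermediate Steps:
$\frac{-3422 + 56^{2}}{172 + 3775} = \frac{-3422 + 3136}{3947} = \left(-286\right) \frac{1}{3947} = - \frac{286}{3947}$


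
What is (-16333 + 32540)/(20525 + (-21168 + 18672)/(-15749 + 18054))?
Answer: 37357135/47307629 ≈ 0.78966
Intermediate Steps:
(-16333 + 32540)/(20525 + (-21168 + 18672)/(-15749 + 18054)) = 16207/(20525 - 2496/2305) = 16207/(47307629/2305) = 16207*(2305/47307629) = 37357135/47307629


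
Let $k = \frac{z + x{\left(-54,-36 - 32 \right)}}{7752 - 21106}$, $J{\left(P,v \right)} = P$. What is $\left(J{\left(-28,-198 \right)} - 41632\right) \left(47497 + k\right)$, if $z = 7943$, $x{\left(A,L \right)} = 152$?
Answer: $- \frac{13211778339690}{6677} \approx -1.9787 \cdot 10^{9}$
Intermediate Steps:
$k = - \frac{8095}{13354}$ ($k = \frac{7943 + 152}{7752 - 21106} = \frac{8095}{-13354} = 8095 \left(- \frac{1}{13354}\right) = - \frac{8095}{13354} \approx -0.60618$)
$\left(J{\left(-28,-198 \right)} - 41632\right) \left(47497 + k\right) = \left(-28 - 41632\right) \left(47497 - \frac{8095}{13354}\right) = \left(-41660\right) \frac{634266843}{13354} = - \frac{13211778339690}{6677}$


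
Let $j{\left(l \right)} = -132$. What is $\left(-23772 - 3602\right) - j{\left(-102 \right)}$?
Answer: $-27242$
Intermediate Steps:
$\left(-23772 - 3602\right) - j{\left(-102 \right)} = \left(-23772 - 3602\right) - -132 = \left(-23772 - 3602\right) + 132 = -27374 + 132 = -27242$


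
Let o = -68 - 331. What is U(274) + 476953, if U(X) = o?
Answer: 476554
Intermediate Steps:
o = -399
U(X) = -399
U(274) + 476953 = -399 + 476953 = 476554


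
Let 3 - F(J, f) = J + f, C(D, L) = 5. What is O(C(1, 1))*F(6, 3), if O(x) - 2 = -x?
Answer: 18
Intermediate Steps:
F(J, f) = 3 - J - f (F(J, f) = 3 - (J + f) = 3 + (-J - f) = 3 - J - f)
O(x) = 2 - x
O(C(1, 1))*F(6, 3) = (2 - 1*5)*(3 - 1*6 - 1*3) = (2 - 5)*(3 - 6 - 3) = -3*(-6) = 18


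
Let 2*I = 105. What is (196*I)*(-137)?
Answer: -1409730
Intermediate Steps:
I = 105/2 (I = (1/2)*105 = 105/2 ≈ 52.500)
(196*I)*(-137) = (196*(105/2))*(-137) = 10290*(-137) = -1409730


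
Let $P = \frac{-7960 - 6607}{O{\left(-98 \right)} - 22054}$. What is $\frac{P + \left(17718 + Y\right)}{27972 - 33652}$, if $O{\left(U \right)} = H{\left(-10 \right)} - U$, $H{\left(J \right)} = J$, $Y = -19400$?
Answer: $\frac{1055207}{3564768} \approx 0.29601$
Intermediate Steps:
$O{\left(U \right)} = -10 - U$
$P = \frac{2081}{3138}$ ($P = \frac{-7960 - 6607}{\left(-10 - -98\right) - 22054} = - \frac{14567}{\left(-10 + 98\right) - 22054} = - \frac{14567}{88 - 22054} = - \frac{14567}{-21966} = \left(-14567\right) \left(- \frac{1}{21966}\right) = \frac{2081}{3138} \approx 0.66316$)
$\frac{P + \left(17718 + Y\right)}{27972 - 33652} = \frac{\frac{2081}{3138} + \left(17718 - 19400\right)}{27972 - 33652} = \frac{\frac{2081}{3138} - 1682}{-5680} = \left(- \frac{5276035}{3138}\right) \left(- \frac{1}{5680}\right) = \frac{1055207}{3564768}$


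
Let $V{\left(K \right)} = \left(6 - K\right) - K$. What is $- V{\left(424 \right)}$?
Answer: $842$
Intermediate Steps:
$V{\left(K \right)} = 6 - 2 K$
$- V{\left(424 \right)} = - (6 - 848) = \left(-1\right) \left(-842\right) = 842$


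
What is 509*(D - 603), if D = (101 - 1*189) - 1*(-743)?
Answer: 26468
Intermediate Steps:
D = 655 (D = (101 - 189) + 743 = -88 + 743 = 655)
509*(D - 603) = 509*(655 - 603) = 509*52 = 26468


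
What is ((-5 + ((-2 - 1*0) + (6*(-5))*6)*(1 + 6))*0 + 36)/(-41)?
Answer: -36/41 ≈ -0.87805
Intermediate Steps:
((-5 + ((-2 - 1*0) + (6*(-5))*6)*(1 + 6))*0 + 36)/(-41) = ((-5 + ((-2 + 0) - 30*6)*7)*0 + 36)*(-1/41) = ((-5 + (-2 - 180)*7)*0 + 36)*(-1/41) = ((-5 - 182*7)*0 + 36)*(-1/41) = ((-5 - 1274)*0 + 36)*(-1/41) = (-1279*0 + 36)*(-1/41) = (0 + 36)*(-1/41) = 36*(-1/41) = -36/41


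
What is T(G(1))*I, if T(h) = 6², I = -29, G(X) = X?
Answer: -1044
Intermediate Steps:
T(h) = 36
T(G(1))*I = 36*(-29) = -1044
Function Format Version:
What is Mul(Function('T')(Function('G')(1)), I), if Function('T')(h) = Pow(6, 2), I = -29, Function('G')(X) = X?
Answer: -1044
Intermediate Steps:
Function('T')(h) = 36
Mul(Function('T')(Function('G')(1)), I) = Mul(36, -29) = -1044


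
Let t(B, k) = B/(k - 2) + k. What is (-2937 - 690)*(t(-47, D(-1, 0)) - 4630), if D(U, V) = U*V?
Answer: 33415551/2 ≈ 1.6708e+7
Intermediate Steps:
t(B, k) = k + B/(-2 + k) (t(B, k) = B/(-2 + k) + k = k + B/(-2 + k))
(-2937 - 690)*(t(-47, D(-1, 0)) - 4630) = (-2937 - 690)*((-47 + (-1*0)² - (-2)*0)/(-2 - 1*0) - 4630) = -3627*((-47 + 0² - 2*0)/(-2 + 0) - 4630) = -3627*((-47 + 0 + 0)/(-2) - 4630) = -3627*(-½*(-47) - 4630) = -3627*(47/2 - 4630) = -3627*(-9213/2) = 33415551/2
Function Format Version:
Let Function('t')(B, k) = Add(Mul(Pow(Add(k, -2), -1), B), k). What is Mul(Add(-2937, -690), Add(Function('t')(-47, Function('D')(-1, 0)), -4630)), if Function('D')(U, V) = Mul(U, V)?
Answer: Rational(33415551, 2) ≈ 1.6708e+7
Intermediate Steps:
Function('t')(B, k) = Add(k, Mul(B, Pow(Add(-2, k), -1))) (Function('t')(B, k) = Add(Mul(Pow(Add(-2, k), -1), B), k) = Add(Mul(B, Pow(Add(-2, k), -1)), k) = Add(k, Mul(B, Pow(Add(-2, k), -1))))
Mul(Add(-2937, -690), Add(Function('t')(-47, Function('D')(-1, 0)), -4630)) = Mul(Add(-2937, -690), Add(Mul(Pow(Add(-2, Mul(-1, 0)), -1), Add(-47, Pow(Mul(-1, 0), 2), Mul(-2, Mul(-1, 0)))), -4630)) = Mul(-3627, Add(Mul(Pow(Add(-2, 0), -1), Add(-47, Pow(0, 2), Mul(-2, 0))), -4630)) = Mul(-3627, Add(Mul(Pow(-2, -1), Add(-47, 0, 0)), -4630)) = Mul(-3627, Add(Mul(Rational(-1, 2), -47), -4630)) = Mul(-3627, Add(Rational(47, 2), -4630)) = Mul(-3627, Rational(-9213, 2)) = Rational(33415551, 2)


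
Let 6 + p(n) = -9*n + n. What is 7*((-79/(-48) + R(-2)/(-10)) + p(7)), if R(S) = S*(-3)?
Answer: -102403/240 ≈ -426.68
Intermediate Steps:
R(S) = -3*S
p(n) = -6 - 8*n (p(n) = -6 + (-9*n + n) = -6 - 8*n)
7*((-79/(-48) + R(-2)/(-10)) + p(7)) = 7*((-79/(-48) - 3*(-2)/(-10)) + (-6 - 8*7)) = 7*((-79*(-1/48) + 6*(-1/10)) + (-6 - 56)) = 7*((79/48 - 3/5) - 62) = 7*(251/240 - 62) = 7*(-14629/240) = -102403/240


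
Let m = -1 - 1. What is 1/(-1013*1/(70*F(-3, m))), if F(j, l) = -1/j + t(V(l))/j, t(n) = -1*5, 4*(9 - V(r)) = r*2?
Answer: -140/1013 ≈ -0.13820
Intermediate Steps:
m = -2
V(r) = 9 - r/2 (V(r) = 9 - r*2/4 = 9 - r/2)
t(n) = -5
F(j, l) = -6/j (F(j, l) = -1/j - 5/j = -6/j)
1/(-1013*1/(70*F(-3, m))) = 1/(-1013/((7*(-6/(-3)))*10)) = 1/(-1013/((7*(-6*(-1/3)))*10)) = 1/(-1013/((7*2)*10)) = 1/(-1013/(14*10)) = 1/(-1013/140) = -140/1013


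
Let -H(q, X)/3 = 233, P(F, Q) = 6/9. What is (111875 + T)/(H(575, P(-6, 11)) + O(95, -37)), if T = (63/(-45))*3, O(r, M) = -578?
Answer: -559354/6385 ≈ -87.604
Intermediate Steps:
P(F, Q) = 2/3 (P(F, Q) = 6*(1/9) = 2/3)
H(q, X) = -699 (H(q, X) = -3*233 = -699)
T = -21/5 (T = (63*(-1/45))*3 = -7/5*3 = -21/5 ≈ -4.2000)
(111875 + T)/(H(575, P(-6, 11)) + O(95, -37)) = (111875 - 21/5)/(-699 - 578) = (559354/5)/(-1277) = (559354/5)*(-1/1277) = -559354/6385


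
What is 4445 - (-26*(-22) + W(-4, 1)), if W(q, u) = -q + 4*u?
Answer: 3865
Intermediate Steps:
4445 - (-26*(-22) + W(-4, 1)) = 4445 - (-26*(-22) + (-1*(-4) + 4*1)) = 4445 - (572 + (4 + 4)) = 4445 - (572 + 8) = 4445 - 1*580 = 4445 - 580 = 3865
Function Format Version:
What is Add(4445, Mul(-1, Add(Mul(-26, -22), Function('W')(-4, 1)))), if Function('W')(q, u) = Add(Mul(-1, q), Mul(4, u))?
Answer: 3865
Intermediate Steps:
Add(4445, Mul(-1, Add(Mul(-26, -22), Function('W')(-4, 1)))) = Add(4445, Mul(-1, Add(Mul(-26, -22), Add(Mul(-1, -4), Mul(4, 1))))) = Add(4445, Mul(-1, Add(572, Add(4, 4)))) = Add(4445, Mul(-1, Add(572, 8))) = Add(4445, Mul(-1, 580)) = Add(4445, -580) = 3865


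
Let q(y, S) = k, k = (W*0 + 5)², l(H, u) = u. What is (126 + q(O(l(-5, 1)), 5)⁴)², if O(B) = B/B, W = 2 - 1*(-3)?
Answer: 152686344001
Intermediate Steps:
W = 5 (W = 2 + 3 = 5)
O(B) = 1
k = 25 (k = (5*0 + 5)² = (0 + 5)² = 5² = 25)
q(y, S) = 25
(126 + q(O(l(-5, 1)), 5)⁴)² = (126 + 25⁴)² = (126 + 390625)² = 390751² = 152686344001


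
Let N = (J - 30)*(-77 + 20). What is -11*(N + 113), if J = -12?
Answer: -27577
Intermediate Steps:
N = 2394 (N = (-12 - 30)*(-77 + 20) = -42*(-57) = 2394)
-11*(N + 113) = -11*(2394 + 113) = -11*2507 = -27577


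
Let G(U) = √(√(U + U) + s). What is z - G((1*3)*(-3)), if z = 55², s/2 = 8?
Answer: 3025 - √(16 + 3*I*√2) ≈ 3021.0 - 0.52581*I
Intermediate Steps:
s = 16 (s = 2*8 = 16)
G(U) = √(16 + √2*√U) (G(U) = √(√(U + U) + 16) = √(√(2*U) + 16) = √(√2*√U + 16) = √(16 + √2*√U))
z = 3025
z - G((1*3)*(-3)) = 3025 - √(16 + √2*√((1*3)*(-3))) = 3025 - √(16 + √2*√(3*(-3))) = 3025 - √(16 + √2*√(-9)) = 3025 - √(16 + √2*(3*I)) = 3025 - √(16 + 3*I*√2)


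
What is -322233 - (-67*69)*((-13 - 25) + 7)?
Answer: -465546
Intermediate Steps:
-322233 - (-67*69)*((-13 - 25) + 7) = -322233 - (-4623)*(-38 + 7) = -322233 - (-4623)*(-31) = -322233 - 1*143313 = -322233 - 143313 = -465546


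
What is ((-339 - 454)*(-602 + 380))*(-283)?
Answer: -49821018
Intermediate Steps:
((-339 - 454)*(-602 + 380))*(-283) = -793*(-222)*(-283) = 176046*(-283) = -49821018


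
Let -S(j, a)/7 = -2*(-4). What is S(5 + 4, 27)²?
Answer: 3136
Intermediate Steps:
S(j, a) = -56 (S(j, a) = -(-14)*(-4) = -7*8 = -56)
S(5 + 4, 27)² = (-56)² = 3136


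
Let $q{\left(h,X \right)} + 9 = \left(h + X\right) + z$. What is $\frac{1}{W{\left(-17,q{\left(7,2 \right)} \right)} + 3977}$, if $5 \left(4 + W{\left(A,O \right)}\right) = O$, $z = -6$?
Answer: $\frac{5}{19859} \approx 0.00025178$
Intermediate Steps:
$q{\left(h,X \right)} = -15 + X + h$ ($q{\left(h,X \right)} = -9 - \left(6 - X - h\right) = -9 + \left(-6 + X + h\right) = -15 + X + h$)
$W{\left(A,O \right)} = -4 + \frac{O}{5}$
$\frac{1}{W{\left(-17,q{\left(7,2 \right)} \right)} + 3977} = \frac{1}{\left(-4 + \frac{-15 + 2 + 7}{5}\right) + 3977} = \frac{1}{\left(-4 + \frac{1}{5} \left(-6\right)\right) + 3977} = \frac{1}{\left(-4 - \frac{6}{5}\right) + 3977} = \frac{1}{- \frac{26}{5} + 3977} = \frac{1}{\frac{19859}{5}} = \frac{5}{19859}$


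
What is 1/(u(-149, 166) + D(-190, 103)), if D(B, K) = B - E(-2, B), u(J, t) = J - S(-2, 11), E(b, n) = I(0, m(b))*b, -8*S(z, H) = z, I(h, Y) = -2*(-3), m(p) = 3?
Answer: -4/1309 ≈ -0.0030558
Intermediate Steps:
I(h, Y) = 6
S(z, H) = -z/8
E(b, n) = 6*b
u(J, t) = -¼ + J (u(J, t) = J - (-1)*(-2)/8 = J - 1*¼ = J - ¼ = -¼ + J)
D(B, K) = 12 + B (D(B, K) = B - 6*(-2) = B - 1*(-12) = B + 12 = 12 + B)
1/(u(-149, 166) + D(-190, 103)) = 1/((-¼ - 149) + (12 - 190)) = 1/(-597/4 - 178) = 1/(-1309/4) = -4/1309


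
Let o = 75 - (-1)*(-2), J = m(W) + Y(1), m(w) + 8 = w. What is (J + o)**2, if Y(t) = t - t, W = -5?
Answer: 3600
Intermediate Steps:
m(w) = -8 + w
Y(t) = 0
J = -13 (J = (-8 - 5) + 0 = -13 + 0 = -13)
o = 73 (o = 75 - 1*2 = 75 - 2 = 73)
(J + o)**2 = (-13 + 73)**2 = 60**2 = 3600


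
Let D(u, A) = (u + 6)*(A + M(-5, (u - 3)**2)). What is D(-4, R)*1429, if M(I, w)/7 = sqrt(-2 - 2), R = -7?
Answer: -20006 + 40012*I ≈ -20006.0 + 40012.0*I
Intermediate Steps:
M(I, w) = 14*I (M(I, w) = 7*sqrt(-2 - 2) = 7*sqrt(-4) = 7*(2*I) = 14*I)
D(u, A) = (6 + u)*(A + 14*I) (D(u, A) = (u + 6)*(A + 14*I) = (6 + u)*(A + 14*I))
D(-4, R)*1429 = (6*(-7) + 84*I - 7*(-4) + 14*I*(-4))*1429 = (-42 + 84*I + 28 - 56*I)*1429 = (-14 + 28*I)*1429 = -20006 + 40012*I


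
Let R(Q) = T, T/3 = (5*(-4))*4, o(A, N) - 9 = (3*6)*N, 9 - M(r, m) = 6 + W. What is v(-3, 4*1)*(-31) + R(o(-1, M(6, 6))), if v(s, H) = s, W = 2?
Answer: -147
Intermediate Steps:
M(r, m) = 1 (M(r, m) = 9 - (6 + 2) = 9 - 1*8 = 9 - 8 = 1)
o(A, N) = 9 + 18*N (o(A, N) = 9 + (3*6)*N = 9 + 18*N)
T = -240 (T = 3*((5*(-4))*4) = 3*(-20*4) = 3*(-80) = -240)
R(Q) = -240
v(-3, 4*1)*(-31) + R(o(-1, M(6, 6))) = -3*(-31) - 240 = 93 - 240 = -147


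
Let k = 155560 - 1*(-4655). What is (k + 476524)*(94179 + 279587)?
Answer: 237991389074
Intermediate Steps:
k = 160215 (k = 155560 + 4655 = 160215)
(k + 476524)*(94179 + 279587) = (160215 + 476524)*(94179 + 279587) = 636739*373766 = 237991389074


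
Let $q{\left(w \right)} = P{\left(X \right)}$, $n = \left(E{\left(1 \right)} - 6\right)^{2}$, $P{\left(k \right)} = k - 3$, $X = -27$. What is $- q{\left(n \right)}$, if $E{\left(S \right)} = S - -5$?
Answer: $30$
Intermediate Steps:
$E{\left(S \right)} = 5 + S$ ($E{\left(S \right)} = S + 5 = 5 + S$)
$P{\left(k \right)} = -3 + k$
$n = 0$ ($n = \left(\left(5 + 1\right) - 6\right)^{2} = \left(6 - 6\right)^{2} = 0^{2} = 0$)
$q{\left(w \right)} = -30$ ($q{\left(w \right)} = -3 - 27 = -30$)
$- q{\left(n \right)} = \left(-1\right) \left(-30\right) = 30$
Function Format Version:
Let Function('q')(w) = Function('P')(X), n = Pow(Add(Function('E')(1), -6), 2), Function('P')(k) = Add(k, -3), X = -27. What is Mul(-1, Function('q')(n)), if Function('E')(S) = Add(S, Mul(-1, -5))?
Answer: 30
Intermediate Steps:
Function('E')(S) = Add(5, S) (Function('E')(S) = Add(S, 5) = Add(5, S))
Function('P')(k) = Add(-3, k)
n = 0 (n = Pow(Add(Add(5, 1), -6), 2) = Pow(Add(6, -6), 2) = Pow(0, 2) = 0)
Function('q')(w) = -30 (Function('q')(w) = Add(-3, -27) = -30)
Mul(-1, Function('q')(n)) = Mul(-1, -30) = 30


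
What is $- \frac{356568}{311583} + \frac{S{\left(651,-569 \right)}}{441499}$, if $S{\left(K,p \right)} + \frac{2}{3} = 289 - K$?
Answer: $- \frac{157537416200}{137563582917} \approx -1.1452$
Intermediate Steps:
$S{\left(K,p \right)} = \frac{865}{3} - K$ ($S{\left(K,p \right)} = - \frac{2}{3} - \left(-289 + K\right) = \frac{865}{3} - K$)
$- \frac{356568}{311583} + \frac{S{\left(651,-569 \right)}}{441499} = - \frac{356568}{311583} + \frac{\frac{865}{3} - 651}{441499} = \left(-356568\right) \frac{1}{311583} + \left(\frac{865}{3} - 651\right) \frac{1}{441499} = - \frac{118856}{103861} - \frac{1088}{1324497} = - \frac{157537416200}{137563582917}$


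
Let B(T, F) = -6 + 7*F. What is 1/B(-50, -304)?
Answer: -1/2134 ≈ -0.00046860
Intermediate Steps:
1/B(-50, -304) = 1/(-6 + 7*(-304)) = 1/(-6 - 2128) = 1/(-2134) = -1/2134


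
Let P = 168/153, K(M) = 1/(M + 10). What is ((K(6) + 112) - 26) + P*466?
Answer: 487763/816 ≈ 597.75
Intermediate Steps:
K(M) = 1/(10 + M)
P = 56/51 (P = 168*(1/153) = 56/51 ≈ 1.0980)
((K(6) + 112) - 26) + P*466 = ((1/(10 + 6) + 112) - 26) + (56/51)*466 = ((1/16 + 112) - 26) + 26096/51 = (1793/16 - 26) + 26096/51 = 1377/16 + 26096/51 = 487763/816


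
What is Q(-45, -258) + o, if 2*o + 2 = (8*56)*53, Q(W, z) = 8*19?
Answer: 12023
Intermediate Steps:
Q(W, z) = 152
o = 11871 (o = -1 + ((8*56)*53)/2 = -1 + (448*53)/2 = -1 + (½)*23744 = -1 + 11872 = 11871)
Q(-45, -258) + o = 152 + 11871 = 12023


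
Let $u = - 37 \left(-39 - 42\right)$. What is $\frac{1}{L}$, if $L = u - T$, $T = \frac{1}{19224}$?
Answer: $\frac{19224}{57614327} \approx 0.00033367$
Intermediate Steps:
$T = \frac{1}{19224} \approx 5.2018 \cdot 10^{-5}$
$u = 2997$ ($u = \left(-37\right) \left(-81\right) = 2997$)
$L = \frac{57614327}{19224}$ ($L = 2997 - \frac{1}{19224} = \frac{57614327}{19224} \approx 2997.0$)
$\frac{1}{L} = \frac{1}{\frac{57614327}{19224}} = \frac{19224}{57614327}$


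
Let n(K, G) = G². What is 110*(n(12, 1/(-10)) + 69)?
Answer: 75911/10 ≈ 7591.1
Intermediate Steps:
110*(n(12, 1/(-10)) + 69) = 110*((1/(-10))² + 69) = 110*((-⅒)² + 69) = 110*(1/100 + 69) = 110*(6901/100) = 75911/10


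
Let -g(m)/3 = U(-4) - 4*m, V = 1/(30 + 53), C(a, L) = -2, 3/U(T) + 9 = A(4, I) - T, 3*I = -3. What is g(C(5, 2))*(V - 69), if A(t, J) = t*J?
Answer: 131698/83 ≈ 1586.7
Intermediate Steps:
I = -1 (I = (1/3)*(-3) = -1)
A(t, J) = J*t
U(T) = 3/(-13 - T) (U(T) = 3/(-9 + (-1*4 - T)) = 3/(-9 + (-4 - T)) = 3/(-13 - T))
V = 1/83 ≈ 0.012048
g(m) = 1 + 12*m (g(m) = -3*(-3/(13 - 4) - 4*m) = -3*(-3/9 - 4*m) = -3*(-3*1/9 - 4*m) = -3*(-1/3 - 4*m) = 1 + 12*m)
g(C(5, 2))*(V - 69) = (1 + 12*(-2))*(1/83 - 69) = (1 - 24)*(-5726/83) = -23*(-5726/83) = 131698/83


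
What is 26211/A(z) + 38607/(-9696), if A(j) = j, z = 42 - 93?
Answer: -28456757/54944 ≈ -517.92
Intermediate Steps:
z = -51
26211/A(z) + 38607/(-9696) = 26211/(-51) + 38607/(-9696) = 26211*(-1/51) + 38607*(-1/9696) = -8737/17 - 12869/3232 = -28456757/54944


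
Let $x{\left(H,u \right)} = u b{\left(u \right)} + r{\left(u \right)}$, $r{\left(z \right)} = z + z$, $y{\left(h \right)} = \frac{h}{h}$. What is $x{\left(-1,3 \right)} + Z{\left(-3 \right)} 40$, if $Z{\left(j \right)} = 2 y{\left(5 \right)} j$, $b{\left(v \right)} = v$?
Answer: $-225$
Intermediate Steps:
$y{\left(h \right)} = 1$
$r{\left(z \right)} = 2 z$
$Z{\left(j \right)} = 2 j$ ($Z{\left(j \right)} = 2 \cdot 1 j = 2 j$)
$x{\left(H,u \right)} = u^{2} + 2 u$ ($x{\left(H,u \right)} = u u + 2 u = u^{2} + 2 u$)
$x{\left(-1,3 \right)} + Z{\left(-3 \right)} 40 = 3 \left(2 + 3\right) + 2 \left(-3\right) 40 = 3 \cdot 5 - 240 = 15 - 240 = -225$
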